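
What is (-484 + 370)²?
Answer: 12996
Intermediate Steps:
(-484 + 370)² = (-114)² = 12996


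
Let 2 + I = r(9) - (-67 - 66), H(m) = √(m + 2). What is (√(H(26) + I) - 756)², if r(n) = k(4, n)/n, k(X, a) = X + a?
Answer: (2268 - √2*√(596 + 9*√7))²/9 ≈ 5.5393e+5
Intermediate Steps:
H(m) = √(2 + m)
r(n) = (4 + n)/n
I = 1192/9 (I = -2 + ((4 + 9)/9 - (-67 - 66)) = -2 + ((⅑)*13 - 1*(-133)) = -2 + (13/9 + 133) = -2 + 1210/9 = 1192/9 ≈ 132.44)
(√(H(26) + I) - 756)² = (√(√(2 + 26) + 1192/9) - 756)² = (√(√28 + 1192/9) - 756)² = (√(2*√7 + 1192/9) - 756)² = (√(1192/9 + 2*√7) - 756)² = (-756 + √(1192/9 + 2*√7))²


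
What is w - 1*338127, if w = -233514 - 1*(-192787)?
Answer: -378854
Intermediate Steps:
w = -40727 (w = -233514 + 192787 = -40727)
w - 1*338127 = -40727 - 1*338127 = -40727 - 338127 = -378854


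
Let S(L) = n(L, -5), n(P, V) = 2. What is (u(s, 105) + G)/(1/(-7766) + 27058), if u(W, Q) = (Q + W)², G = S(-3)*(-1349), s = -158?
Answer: 862026/210132427 ≈ 0.0041023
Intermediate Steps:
S(L) = 2
G = -2698 (G = 2*(-1349) = -2698)
(u(s, 105) + G)/(1/(-7766) + 27058) = ((105 - 158)² - 2698)/(1/(-7766) + 27058) = ((-53)² - 2698)/(-1/7766 + 27058) = (2809 - 2698)/(210132427/7766) = 111*(7766/210132427) = 862026/210132427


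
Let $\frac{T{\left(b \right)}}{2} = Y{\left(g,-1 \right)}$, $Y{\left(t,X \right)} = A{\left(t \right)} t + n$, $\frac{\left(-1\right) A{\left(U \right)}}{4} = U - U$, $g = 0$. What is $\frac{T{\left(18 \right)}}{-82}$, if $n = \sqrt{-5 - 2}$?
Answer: $- \frac{i \sqrt{7}}{41} \approx - 0.06453 i$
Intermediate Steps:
$A{\left(U \right)} = 0$ ($A{\left(U \right)} = - 4 \left(U - U\right) = \left(-4\right) 0 = 0$)
$n = i \sqrt{7}$ ($n = \sqrt{-7} = i \sqrt{7} \approx 2.6458 i$)
$Y{\left(t,X \right)} = i \sqrt{7}$ ($Y{\left(t,X \right)} = 0 t + i \sqrt{7} = 0 + i \sqrt{7} = i \sqrt{7}$)
$T{\left(b \right)} = 2 i \sqrt{7}$
$\frac{T{\left(18 \right)}}{-82} = \frac{2 i \sqrt{7}}{-82} = 2 i \sqrt{7} \left(- \frac{1}{82}\right) = - \frac{i \sqrt{7}}{41}$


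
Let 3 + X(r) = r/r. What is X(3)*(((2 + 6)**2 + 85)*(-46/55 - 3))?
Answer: 62878/55 ≈ 1143.2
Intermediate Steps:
X(r) = -2 (X(r) = -3 + r/r = -3 + 1 = -2)
X(3)*(((2 + 6)**2 + 85)*(-46/55 - 3)) = -2*((2 + 6)**2 + 85)*(-46/55 - 3) = -2*(8**2 + 85)*(-46*1/55 - 3) = -2*(64 + 85)*(-46/55 - 3) = -298*(-211)/55 = -2*(-31439/55) = 62878/55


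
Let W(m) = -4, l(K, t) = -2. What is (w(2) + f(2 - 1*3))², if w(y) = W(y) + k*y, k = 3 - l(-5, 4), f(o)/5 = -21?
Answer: 9801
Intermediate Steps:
f(o) = -105 (f(o) = 5*(-21) = -105)
k = 5 (k = 3 - 1*(-2) = 3 + 2 = 5)
w(y) = -4 + 5*y
(w(2) + f(2 - 1*3))² = ((-4 + 5*2) - 105)² = ((-4 + 10) - 105)² = (6 - 105)² = (-99)² = 9801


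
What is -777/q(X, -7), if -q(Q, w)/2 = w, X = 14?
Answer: -111/2 ≈ -55.500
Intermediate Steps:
q(Q, w) = -2*w
-777/q(X, -7) = -777/((-2*(-7))) = -777/14 = -777*1/14 = -111/2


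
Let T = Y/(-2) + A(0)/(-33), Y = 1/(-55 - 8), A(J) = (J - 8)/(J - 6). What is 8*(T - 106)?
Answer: -65316/77 ≈ -848.26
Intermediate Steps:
A(J) = (-8 + J)/(-6 + J)
Y = -1/63 (Y = 1/(-63) = -1/63 ≈ -0.015873)
T = -5/154 (T = -1/63/(-2) + ((-8 + 0)/(-6 + 0))/(-33) = -1/63*(-1/2) + (-8/(-6))*(-1/33) = 1/126 - 1/6*(-8)*(-1/33) = 1/126 + (4/3)*(-1/33) = 1/126 - 4/99 = -5/154 ≈ -0.032468)
8*(T - 106) = 8*(-5/154 - 106) = 8*(-16329/154) = -65316/77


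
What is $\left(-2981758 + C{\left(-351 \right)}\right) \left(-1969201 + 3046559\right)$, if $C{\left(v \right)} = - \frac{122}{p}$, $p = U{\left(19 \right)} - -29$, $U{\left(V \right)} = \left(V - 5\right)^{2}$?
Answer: $- \frac{722794819394576}{225} \approx -3.2124 \cdot 10^{12}$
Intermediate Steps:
$U{\left(V \right)} = \left(-5 + V\right)^{2}$
$p = 225$ ($p = \left(-5 + 19\right)^{2} - -29 = 14^{2} + 29 = 196 + 29 = 225$)
$C{\left(v \right)} = - \frac{122}{225}$
$\left(-2981758 + C{\left(-351 \right)}\right) \left(-1969201 + 3046559\right) = \left(-2981758 - \frac{122}{225}\right) \left(-1969201 + 3046559\right) = \left(- \frac{670895672}{225}\right) 1077358 = - \frac{722794819394576}{225}$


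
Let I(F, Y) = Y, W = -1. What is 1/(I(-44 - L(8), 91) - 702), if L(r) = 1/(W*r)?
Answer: -1/611 ≈ -0.0016367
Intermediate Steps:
L(r) = -1/r (L(r) = 1/((-1)*r) = -1/r)
1/(I(-44 - L(8), 91) - 702) = 1/(91 - 702) = 1/(-611) = -1/611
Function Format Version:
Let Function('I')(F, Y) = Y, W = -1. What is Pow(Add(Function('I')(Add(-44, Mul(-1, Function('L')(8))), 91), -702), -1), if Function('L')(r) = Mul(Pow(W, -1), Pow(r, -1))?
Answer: Rational(-1, 611) ≈ -0.0016367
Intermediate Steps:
Function('L')(r) = Mul(-1, Pow(r, -1)) (Function('L')(r) = Mul(Pow(-1, -1), Pow(r, -1)) = Mul(-1, Pow(r, -1)))
Pow(Add(Function('I')(Add(-44, Mul(-1, Function('L')(8))), 91), -702), -1) = Pow(Add(91, -702), -1) = Pow(-611, -1) = Rational(-1, 611)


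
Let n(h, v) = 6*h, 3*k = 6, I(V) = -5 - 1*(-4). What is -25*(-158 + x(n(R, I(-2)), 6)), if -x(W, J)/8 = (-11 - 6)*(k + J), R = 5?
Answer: -23250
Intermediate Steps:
I(V) = -1 (I(V) = -5 + 4 = -1)
k = 2 (k = (⅓)*6 = 2)
x(W, J) = 272 + 136*J (x(W, J) = -8*(-11 - 6)*(2 + J) = -(-136)*(2 + J) = -8*(-34 - 17*J) = 272 + 136*J)
-25*(-158 + x(n(R, I(-2)), 6)) = -25*(-158 + (272 + 136*6)) = -25*(-158 + (272 + 816)) = -25*(-158 + 1088) = -25*930 = -23250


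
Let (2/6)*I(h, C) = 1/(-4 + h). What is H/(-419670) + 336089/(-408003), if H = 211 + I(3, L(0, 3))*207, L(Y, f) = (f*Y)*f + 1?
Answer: -4695972980/5707553967 ≈ -0.82276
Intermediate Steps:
L(Y, f) = 1 + Y*f² (L(Y, f) = (Y*f)*f + 1 = Y*f² + 1 = 1 + Y*f²)
I(h, C) = 3/(-4 + h)
H = -410 (H = 211 + (3/(-4 + 3))*207 = 211 + (3/(-1))*207 = 211 + (3*(-1))*207 = 211 - 3*207 = 211 - 621 = -410)
H/(-419670) + 336089/(-408003) = -410/(-419670) + 336089/(-408003) = -410*(-1/419670) + 336089*(-1/408003) = 41/41967 - 336089/408003 = -4695972980/5707553967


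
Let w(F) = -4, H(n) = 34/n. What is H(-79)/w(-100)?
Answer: 17/158 ≈ 0.10759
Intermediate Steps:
H(-79)/w(-100) = (34/(-79))/(-4) = (34*(-1/79))*(-¼) = -34/79*(-¼) = 17/158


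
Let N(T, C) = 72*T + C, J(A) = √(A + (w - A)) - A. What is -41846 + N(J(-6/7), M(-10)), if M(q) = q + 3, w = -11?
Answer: -292539/7 + 72*I*√11 ≈ -41791.0 + 238.8*I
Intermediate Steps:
J(A) = -A + I*√11 (J(A) = √(A + (-11 - A)) - A = √(-11) - A = I*√11 - A = -A + I*√11)
M(q) = 3 + q
N(T, C) = C + 72*T
-41846 + N(J(-6/7), M(-10)) = -41846 + ((3 - 10) + 72*(-(-6)/7 + I*√11)) = -41846 + (-7 + 72*(-(-6)/7 + I*√11)) = -41846 + (-7 + 72*(-1*(-6/7) + I*√11)) = -41846 + (-7 + 72*(6/7 + I*√11)) = -41846 + (-7 + (432/7 + 72*I*√11)) = -41846 + (383/7 + 72*I*√11) = -292539/7 + 72*I*√11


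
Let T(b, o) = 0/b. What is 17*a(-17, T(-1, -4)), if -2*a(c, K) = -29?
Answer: 493/2 ≈ 246.50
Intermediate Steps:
T(b, o) = 0
a(c, K) = 29/2 (a(c, K) = -1/2*(-29) = 29/2)
17*a(-17, T(-1, -4)) = 17*(29/2) = 493/2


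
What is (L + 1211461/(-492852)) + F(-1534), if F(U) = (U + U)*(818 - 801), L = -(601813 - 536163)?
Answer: -58062134173/492852 ≈ -1.1781e+5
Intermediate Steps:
L = -65650 (L = -1*65650 = -65650)
F(U) = 34*U (F(U) = (2*U)*17 = 34*U)
(L + 1211461/(-492852)) + F(-1534) = (-65650 + 1211461/(-492852)) + 34*(-1534) = (-65650 + 1211461*(-1/492852)) - 52156 = (-65650 - 1211461/492852) - 52156 = -32356945261/492852 - 52156 = -58062134173/492852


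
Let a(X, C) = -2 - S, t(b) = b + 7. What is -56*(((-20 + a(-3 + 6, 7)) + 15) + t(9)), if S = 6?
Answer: -168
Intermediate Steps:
t(b) = 7 + b
a(X, C) = -8 (a(X, C) = -2 - 1*6 = -2 - 6 = -8)
-56*(((-20 + a(-3 + 6, 7)) + 15) + t(9)) = -56*(((-20 - 8) + 15) + (7 + 9)) = -56*((-28 + 15) + 16) = -56*(-13 + 16) = -56*3 = -168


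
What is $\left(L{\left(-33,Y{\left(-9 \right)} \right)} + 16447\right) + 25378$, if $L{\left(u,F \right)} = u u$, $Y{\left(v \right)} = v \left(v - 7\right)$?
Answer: $42914$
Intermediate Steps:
$Y{\left(v \right)} = v \left(-7 + v\right)$
$L{\left(u,F \right)} = u^{2}$
$\left(L{\left(-33,Y{\left(-9 \right)} \right)} + 16447\right) + 25378 = \left(\left(-33\right)^{2} + 16447\right) + 25378 = \left(1089 + 16447\right) + 25378 = 17536 + 25378 = 42914$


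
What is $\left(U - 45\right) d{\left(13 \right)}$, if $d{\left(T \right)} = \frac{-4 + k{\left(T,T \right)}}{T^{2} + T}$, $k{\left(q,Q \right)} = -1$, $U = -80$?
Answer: $\frac{625}{182} \approx 3.4341$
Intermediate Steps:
$d{\left(T \right)} = - \frac{5}{T + T^{2}}$ ($d{\left(T \right)} = \frac{-4 - 1}{T^{2} + T} = - \frac{5}{T + T^{2}}$)
$\left(U - 45\right) d{\left(13 \right)} = \left(-80 - 45\right) \left(- \frac{5}{13 \left(1 + 13\right)}\right) = - 125 \left(\left(-5\right) \frac{1}{13} \cdot \frac{1}{14}\right) = \left(-125\right) \left(- \frac{5}{182}\right) = \frac{625}{182}$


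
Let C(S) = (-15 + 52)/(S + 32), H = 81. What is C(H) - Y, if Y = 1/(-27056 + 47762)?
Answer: 766009/2339778 ≈ 0.32739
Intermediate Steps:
C(S) = 37/(32 + S)
Y = 1/20706 ≈ 4.8295e-5
C(H) - Y = 37/(32 + 81) - 1*1/20706 = 37/113 - 1/20706 = 766009/2339778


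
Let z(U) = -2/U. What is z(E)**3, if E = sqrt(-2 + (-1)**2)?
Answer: -8*I ≈ -8.0*I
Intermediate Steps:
E = I (E = sqrt(-2 + 1) = sqrt(-1) = I ≈ 1.0*I)
z(E)**3 = (-2*(-I))**3 = (-(-2)*I)**3 = (2*I)**3 = -8*I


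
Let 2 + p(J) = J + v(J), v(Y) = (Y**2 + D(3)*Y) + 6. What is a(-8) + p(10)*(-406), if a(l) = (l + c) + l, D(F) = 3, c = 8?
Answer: -58472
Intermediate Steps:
a(l) = 8 + 2*l (a(l) = (l + 8) + l = (8 + l) + l = 8 + 2*l)
v(Y) = 6 + Y**2 + 3*Y (v(Y) = (Y**2 + 3*Y) + 6 = 6 + Y**2 + 3*Y)
p(J) = 4 + J**2 + 4*J (p(J) = -2 + (J + (6 + J**2 + 3*J)) = -2 + (6 + J**2 + 4*J) = 4 + J**2 + 4*J)
a(-8) + p(10)*(-406) = (8 + 2*(-8)) + (4 + 10**2 + 4*10)*(-406) = (8 - 16) + (4 + 100 + 40)*(-406) = -8 + 144*(-406) = -8 - 58464 = -58472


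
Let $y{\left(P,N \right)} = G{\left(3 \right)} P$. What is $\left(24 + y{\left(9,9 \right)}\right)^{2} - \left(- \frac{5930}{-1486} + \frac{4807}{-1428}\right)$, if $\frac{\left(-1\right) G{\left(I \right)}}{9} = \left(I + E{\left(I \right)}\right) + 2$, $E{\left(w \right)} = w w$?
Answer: $\frac{1307262365981}{1061004} \approx 1.2321 \cdot 10^{6}$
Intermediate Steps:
$E{\left(w \right)} = w^{2}$
$G{\left(I \right)} = -18 - 9 I - 9 I^{2}$ ($G{\left(I \right)} = - 9 \left(\left(I + I^{2}\right) + 2\right) = - 9 \left(2 + I + I^{2}\right) = -18 - 9 I - 9 I^{2}$)
$y{\left(P,N \right)} = - 126 P$ ($y{\left(P,N \right)} = \left(-18 - 27 - 9 \cdot 3^{2}\right) P = \left(-18 - 27 - 81\right) P = - 126 P$)
$\left(24 + y{\left(9,9 \right)}\right)^{2} - \left(- \frac{5930}{-1486} + \frac{4807}{-1428}\right) = \left(24 - 1134\right)^{2} - \left(- \frac{5930}{-1486} + \frac{4807}{-1428}\right) = \left(24 - 1134\right)^{2} - \left(\left(-5930\right) \left(- \frac{1}{1486}\right) + 4807 \left(- \frac{1}{1428}\right)\right) = \left(-1110\right)^{2} - \left(\frac{2965}{743} - \frac{4807}{1428}\right) = 1232100 - \frac{662419}{1061004} = \frac{1307262365981}{1061004}$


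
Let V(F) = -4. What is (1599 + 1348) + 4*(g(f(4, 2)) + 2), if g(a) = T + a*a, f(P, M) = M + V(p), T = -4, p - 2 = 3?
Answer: 2955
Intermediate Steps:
p = 5 (p = 2 + 3 = 5)
f(P, M) = -4 + M (f(P, M) = M - 4 = -4 + M)
g(a) = -4 + a² (g(a) = -4 + a*a = -4 + a²)
(1599 + 1348) + 4*(g(f(4, 2)) + 2) = (1599 + 1348) + 4*((-4 + (-4 + 2)²) + 2) = 2947 + 4*((-4 + (-2)²) + 2) = 2947 + 4*((-4 + 4) + 2) = 2947 + 4*(0 + 2) = 2947 + 4*2 = 2947 + 8 = 2955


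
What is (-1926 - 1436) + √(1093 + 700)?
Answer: -3362 + √1793 ≈ -3319.7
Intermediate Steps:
(-1926 - 1436) + √(1093 + 700) = -3362 + √1793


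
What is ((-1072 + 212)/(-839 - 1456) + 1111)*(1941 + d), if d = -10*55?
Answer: 709578311/459 ≈ 1.5459e+6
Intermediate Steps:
d = -550
((-1072 + 212)/(-839 - 1456) + 1111)*(1941 + d) = ((-1072 + 212)/(-839 - 1456) + 1111)*(1941 - 550) = (-860/(-2295) + 1111)*1391 = (-860*(-1/2295) + 1111)*1391 = (172/459 + 1111)*1391 = (510121/459)*1391 = 709578311/459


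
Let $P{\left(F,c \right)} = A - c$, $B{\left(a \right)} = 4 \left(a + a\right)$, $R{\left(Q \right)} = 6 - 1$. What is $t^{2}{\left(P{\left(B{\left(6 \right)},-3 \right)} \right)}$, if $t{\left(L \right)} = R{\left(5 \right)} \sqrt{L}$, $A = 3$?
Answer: $150$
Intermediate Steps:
$R{\left(Q \right)} = 5$ ($R{\left(Q \right)} = 6 - 1 = 5$)
$B{\left(a \right)} = 8 a$ ($B{\left(a \right)} = 4 \cdot 2 a = 8 a$)
$P{\left(F,c \right)} = 3 - c$
$t{\left(L \right)} = 5 \sqrt{L}$
$t^{2}{\left(P{\left(B{\left(6 \right)},-3 \right)} \right)} = \left(5 \sqrt{3 - -3}\right)^{2} = \left(5 \sqrt{3 + 3}\right)^{2} = \left(5 \sqrt{6}\right)^{2} = 150$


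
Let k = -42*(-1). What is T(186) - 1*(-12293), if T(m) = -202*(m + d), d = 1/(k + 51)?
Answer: -2351149/93 ≈ -25281.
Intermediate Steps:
k = 42
d = 1/93 (d = 1/(42 + 51) = 1/93 ≈ 0.010753)
T(m) = -202/93 - 202*m (T(m) = -202*(m + 1/93) = -202*(1/93 + m) = -202/93 - 202*m)
T(186) - 1*(-12293) = (-202/93 - 202*186) - 1*(-12293) = (-202/93 - 37572) + 12293 = -3494398/93 + 12293 = -2351149/93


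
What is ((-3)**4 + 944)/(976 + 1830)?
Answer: 1025/2806 ≈ 0.36529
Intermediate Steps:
((-3)**4 + 944)/(976 + 1830) = (81 + 944)/2806 = 1025*(1/2806) = 1025/2806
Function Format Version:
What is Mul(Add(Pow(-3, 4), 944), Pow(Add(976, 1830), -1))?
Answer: Rational(1025, 2806) ≈ 0.36529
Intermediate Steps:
Mul(Add(Pow(-3, 4), 944), Pow(Add(976, 1830), -1)) = Mul(Add(81, 944), Pow(2806, -1)) = Mul(1025, Rational(1, 2806)) = Rational(1025, 2806)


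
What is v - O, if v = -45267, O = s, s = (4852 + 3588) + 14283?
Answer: -67990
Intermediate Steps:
s = 22723 (s = 8440 + 14283 = 22723)
O = 22723
v - O = -45267 - 1*22723 = -45267 - 22723 = -67990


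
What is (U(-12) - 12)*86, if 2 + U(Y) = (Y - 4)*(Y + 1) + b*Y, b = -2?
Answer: 15996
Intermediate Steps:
U(Y) = -2 - 2*Y + (1 + Y)*(-4 + Y) (U(Y) = -2 + ((Y - 4)*(Y + 1) - 2*Y) = -2 + ((-4 + Y)*(1 + Y) - 2*Y) = -2 + ((1 + Y)*(-4 + Y) - 2*Y) = -2 + (-2*Y + (1 + Y)*(-4 + Y)) = -2 - 2*Y + (1 + Y)*(-4 + Y))
(U(-12) - 12)*86 = ((-6 + (-12)**2 - 5*(-12)) - 12)*86 = ((-6 + 144 + 60) - 12)*86 = (198 - 12)*86 = 186*86 = 15996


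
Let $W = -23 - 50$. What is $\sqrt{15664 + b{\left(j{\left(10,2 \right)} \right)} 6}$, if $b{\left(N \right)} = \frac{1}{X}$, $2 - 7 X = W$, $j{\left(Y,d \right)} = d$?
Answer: $\frac{\sqrt{391614}}{5} \approx 125.16$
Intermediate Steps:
$W = -73$ ($W = -23 - 50 = -73$)
$X = \frac{75}{7}$ ($X = \frac{2}{7} - - \frac{73}{7} = \frac{2}{7} + \frac{73}{7} = \frac{75}{7} \approx 10.714$)
$b{\left(N \right)} = \frac{7}{75}$ ($b{\left(N \right)} = \frac{1}{\frac{75}{7}} = \frac{7}{75}$)
$\sqrt{15664 + b{\left(j{\left(10,2 \right)} \right)} 6} = \sqrt{15664 + \frac{7}{75} \cdot 6} = \sqrt{15664 + \frac{14}{25}} = \sqrt{\frac{391614}{25}} = \frac{\sqrt{391614}}{5}$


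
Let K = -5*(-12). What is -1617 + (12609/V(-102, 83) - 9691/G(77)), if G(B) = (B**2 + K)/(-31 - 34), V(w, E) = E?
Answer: -675991433/497087 ≈ -1359.9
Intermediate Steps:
K = 60
G(B) = -12/13 - B**2/65 (G(B) = (B**2 + 60)/(-31 - 34) = (60 + B**2)/(-65) = (60 + B**2)*(-1/65) = -12/13 - B**2/65)
-1617 + (12609/V(-102, 83) - 9691/G(77)) = -1617 + (12609/83 - 9691/(-12/13 - 1/65*77**2)) = -1617 + (12609*(1/83) - 9691/(-12/13 - 1/65*5929)) = -1617 + (12609/83 - 9691/(-12/13 - 5929/65)) = -1617 + (12609/83 - 9691/(-5989/65)) = -1617 + (12609/83 - 9691*(-65/5989)) = -1617 + (12609/83 + 629915/5989) = -1617 + 127798246/497087 = -675991433/497087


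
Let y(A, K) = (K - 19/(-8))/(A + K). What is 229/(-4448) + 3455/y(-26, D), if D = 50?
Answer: 2950529329/1863712 ≈ 1583.1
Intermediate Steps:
y(A, K) = (19/8 + K)/(A + K) (y(A, K) = (K - 19*(-1/8))/(A + K) = (K + 19/8)/(A + K) = (19/8 + K)/(A + K))
229/(-4448) + 3455/y(-26, D) = 229/(-4448) + 3455/(((19/8 + 50)/(-26 + 50))) = 229*(-1/4448) + 3455/(((419/8)/24)) = -229/4448 + 3455/(((1/24)*(419/8))) = -229/4448 + 3455/(419/192) = -229/4448 + 3455*(192/419) = -229/4448 + 663360/419 = 2950529329/1863712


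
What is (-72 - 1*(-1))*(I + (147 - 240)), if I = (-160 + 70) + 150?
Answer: 2343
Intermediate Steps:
I = 60 (I = -90 + 150 = 60)
(-72 - 1*(-1))*(I + (147 - 240)) = (-72 - 1*(-1))*(60 + (147 - 240)) = (-72 + 1)*(60 - 93) = -71*(-33) = 2343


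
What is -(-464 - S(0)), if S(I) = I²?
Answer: 464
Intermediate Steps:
-(-464 - S(0)) = -(-464 - 1*0²) = -(-464 - 1*0) = -(-464 + 0) = -1*(-464) = 464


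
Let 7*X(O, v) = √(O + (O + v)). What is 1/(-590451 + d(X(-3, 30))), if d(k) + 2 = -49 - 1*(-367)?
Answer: -1/590135 ≈ -1.6945e-6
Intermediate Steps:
X(O, v) = √(v + 2*O)/7 (X(O, v) = √(O + (O + v))/7 = √(v + 2*O)/7)
d(k) = 316 (d(k) = -2 + (-49 - 1*(-367)) = -2 + (-49 + 367) = -2 + 318 = 316)
1/(-590451 + d(X(-3, 30))) = 1/(-590451 + 316) = 1/(-590135) = -1/590135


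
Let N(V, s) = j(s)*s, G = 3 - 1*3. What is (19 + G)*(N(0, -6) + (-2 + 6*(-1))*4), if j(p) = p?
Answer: 76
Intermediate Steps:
G = 0 (G = 3 - 3 = 0)
N(V, s) = s² (N(V, s) = s*s = s²)
(19 + G)*(N(0, -6) + (-2 + 6*(-1))*4) = (19 + 0)*((-6)² + (-2 + 6*(-1))*4) = 19*(36 + (-2 - 6)*4) = 19*(36 - 8*4) = 19*(36 - 32) = 19*4 = 76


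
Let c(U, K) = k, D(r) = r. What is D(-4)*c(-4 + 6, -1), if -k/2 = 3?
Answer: 24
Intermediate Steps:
k = -6 (k = -2*3 = -6)
c(U, K) = -6
D(-4)*c(-4 + 6, -1) = -4*(-6) = 24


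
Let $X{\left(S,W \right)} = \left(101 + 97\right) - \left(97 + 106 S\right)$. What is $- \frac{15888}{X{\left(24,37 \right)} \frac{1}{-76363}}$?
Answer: $- \frac{173322192}{349} \approx -4.9663 \cdot 10^{5}$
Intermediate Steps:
$X{\left(S,W \right)} = 101 - 106 S$ ($X{\left(S,W \right)} = 198 - \left(97 + 106 S\right) = 101 - 106 S$)
$- \frac{15888}{X{\left(24,37 \right)} \frac{1}{-76363}} = - \frac{15888}{\left(101 - 2544\right) \frac{1}{-76363}} = - \frac{15888}{\left(101 - 2544\right) \left(- \frac{1}{76363}\right)} = - \frac{15888}{\left(-2443\right) \left(- \frac{1}{76363}\right)} = - \frac{15888}{\frac{349}{10909}} = \left(-15888\right) \frac{10909}{349} = - \frac{173322192}{349}$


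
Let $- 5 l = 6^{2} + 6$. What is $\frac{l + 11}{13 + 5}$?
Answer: $\frac{13}{90} \approx 0.14444$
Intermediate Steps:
$l = - \frac{42}{5}$ ($l = - \frac{6^{2} + 6}{5} = - \frac{36 + 6}{5} = \left(- \frac{1}{5}\right) 42 = - \frac{42}{5} \approx -8.4$)
$\frac{l + 11}{13 + 5} = \frac{- \frac{42}{5} + 11}{13 + 5} = \frac{13}{5 \cdot 18} = \frac{13}{5} \cdot \frac{1}{18} = \frac{13}{90}$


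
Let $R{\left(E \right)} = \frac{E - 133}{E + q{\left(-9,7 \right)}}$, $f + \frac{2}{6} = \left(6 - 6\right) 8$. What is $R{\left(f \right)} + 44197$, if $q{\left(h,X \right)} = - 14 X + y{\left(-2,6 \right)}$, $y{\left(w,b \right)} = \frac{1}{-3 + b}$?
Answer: $\frac{6497159}{147} \approx 44198.0$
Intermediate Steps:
$q{\left(h,X \right)} = \frac{1}{3} - 14 X$ ($q{\left(h,X \right)} = - 14 X + \frac{1}{-3 + 6} = - 14 X + \frac{1}{3} = \frac{1}{3} - 14 X$)
$f = - \frac{1}{3}$ ($f = - \frac{1}{3} + \left(6 - 6\right) 8 = - \frac{1}{3} + 0 \cdot 8 = - \frac{1}{3} + 0 = - \frac{1}{3} \approx -0.33333$)
$R{\left(E \right)} = \frac{-133 + E}{- \frac{293}{3} + E}$ ($R{\left(E \right)} = \frac{E - 133}{E + \left(\frac{1}{3} - 98\right)} = \frac{-133 + E}{E + \left(\frac{1}{3} - 98\right)} = \frac{-133 + E}{E - \frac{293}{3}} = \frac{-133 + E}{- \frac{293}{3} + E}$)
$R{\left(f \right)} + 44197 = \frac{3 \left(-133 - \frac{1}{3}\right)}{-293 + 3 \left(- \frac{1}{3}\right)} + 44197 = 3 \frac{1}{-293 - 1} \left(- \frac{400}{3}\right) + 44197 = 3 \frac{1}{-294} \left(- \frac{400}{3}\right) + 44197 = 3 \left(- \frac{1}{294}\right) \left(- \frac{400}{3}\right) + 44197 = \frac{200}{147} + 44197 = \frac{6497159}{147}$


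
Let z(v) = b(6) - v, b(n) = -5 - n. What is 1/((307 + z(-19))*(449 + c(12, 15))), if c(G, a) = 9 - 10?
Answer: 1/141120 ≈ 7.0862e-6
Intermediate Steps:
z(v) = -11 - v (z(v) = (-5 - 1*6) - v = (-5 - 6) - v = -11 - v)
c(G, a) = -1
1/((307 + z(-19))*(449 + c(12, 15))) = 1/((307 + (-11 - 1*(-19)))*(449 - 1)) = 1/((307 + (-11 + 19))*448) = 1/((307 + 8)*448) = 1/(315*448) = 1/141120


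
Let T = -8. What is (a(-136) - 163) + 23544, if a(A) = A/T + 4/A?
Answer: 795531/34 ≈ 23398.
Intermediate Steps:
a(A) = 4/A - A/8 (a(A) = A/(-8) + 4/A = A*(-1/8) + 4/A = -A/8 + 4/A = 4/A - A/8)
(a(-136) - 163) + 23544 = ((4/(-136) - 1/8*(-136)) - 163) + 23544 = ((4*(-1/136) + 17) - 163) + 23544 = ((-1/34 + 17) - 163) + 23544 = (577/34 - 163) + 23544 = -4965/34 + 23544 = 795531/34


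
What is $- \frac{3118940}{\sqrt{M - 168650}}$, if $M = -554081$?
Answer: $\frac{3118940 i \sqrt{722731}}{722731} \approx 3668.8 i$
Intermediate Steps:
$- \frac{3118940}{\sqrt{M - 168650}} = - \frac{3118940}{\sqrt{-554081 - 168650}} = - \frac{3118940}{\sqrt{-722731}} = - \frac{3118940}{i \sqrt{722731}} = - 3118940 \left(- \frac{i \sqrt{722731}}{722731}\right) = \frac{3118940 i \sqrt{722731}}{722731}$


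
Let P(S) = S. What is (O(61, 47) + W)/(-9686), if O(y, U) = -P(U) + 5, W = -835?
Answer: 877/9686 ≈ 0.090543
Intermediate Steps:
O(y, U) = 5 - U (O(y, U) = -U + 5 = 5 - U)
(O(61, 47) + W)/(-9686) = ((5 - 1*47) - 835)/(-9686) = ((5 - 47) - 835)*(-1/9686) = (-42 - 835)*(-1/9686) = -877*(-1/9686) = 877/9686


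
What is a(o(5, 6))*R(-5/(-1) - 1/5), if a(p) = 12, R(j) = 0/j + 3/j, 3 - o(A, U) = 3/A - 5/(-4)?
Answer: 15/2 ≈ 7.5000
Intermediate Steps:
o(A, U) = 7/4 - 3/A (o(A, U) = 3 - (3/A - 5/(-4)) = 3 - (3/A - 5*(-¼)) = 3 - (3/A + 5/4) = 3 - (5/4 + 3/A) = 3 + (-5/4 - 3/A) = 7/4 - 3/A)
R(j) = 3/j (R(j) = 0 + 3/j = 3/j)
a(o(5, 6))*R(-5/(-1) - 1/5) = 12*(3/(-5/(-1) - 1/5)) = 12*(3/(-5*(-1) - 1*⅕)) = 12*(3/(5 - ⅕)) = 12*(3/(24/5)) = 12*(3*(5/24)) = 12*(5/8) = 15/2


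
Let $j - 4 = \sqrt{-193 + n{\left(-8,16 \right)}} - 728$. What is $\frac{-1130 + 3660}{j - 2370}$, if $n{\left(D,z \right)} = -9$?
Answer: $- \frac{3913910}{4786519} - \frac{1265 i \sqrt{202}}{4786519} \approx -0.81769 - 0.0037562 i$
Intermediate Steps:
$j = -724 + i \sqrt{202}$ ($j = 4 + \left(\sqrt{-193 - 9} - 728\right) = 4 - \left(728 - \sqrt{-202}\right) = 4 - \left(728 - i \sqrt{202}\right) = -724 + i \sqrt{202} \approx -724.0 + 14.213 i$)
$\frac{-1130 + 3660}{j - 2370} = \frac{-1130 + 3660}{\left(-724 + i \sqrt{202}\right) - 2370} = \frac{2530}{-3094 + i \sqrt{202}}$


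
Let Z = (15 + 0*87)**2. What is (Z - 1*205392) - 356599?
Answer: -561766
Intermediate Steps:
Z = 225 (Z = (15 + 0)**2 = 15**2 = 225)
(Z - 1*205392) - 356599 = (225 - 1*205392) - 356599 = (225 - 205392) - 356599 = -205167 - 356599 = -561766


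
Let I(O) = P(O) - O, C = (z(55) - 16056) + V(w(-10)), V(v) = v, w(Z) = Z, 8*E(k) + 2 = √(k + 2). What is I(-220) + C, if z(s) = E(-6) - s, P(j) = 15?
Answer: -63545/4 + I/4 ≈ -15886.0 + 0.25*I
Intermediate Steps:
E(k) = -¼ + √(2 + k)/8 (E(k) = -¼ + √(k + 2)/8 = -¼ + √(2 + k)/8)
z(s) = -¼ - s + I/4 (z(s) = (-¼ + √(2 - 6)/8) - s = (-¼ + √(-4)/8) - s = (-¼ + (2*I)/8) - s = (-¼ + I/4) - s = -¼ - s + I/4)
C = -64485/4 + I/4 (C = ((-¼ - 1*55 + I/4) - 16056) - 10 = ((-¼ - 55 + I/4) - 16056) - 10 = ((-221/4 + I/4) - 16056) - 10 = (-64445/4 + I/4) - 10 = -64485/4 + I/4 ≈ -16121.0 + 0.25*I)
I(O) = 15 - O
I(-220) + C = (15 - 1*(-220)) + (-64485/4 + I/4) = (15 + 220) + (-64485/4 + I/4) = 235 + (-64485/4 + I/4) = -63545/4 + I/4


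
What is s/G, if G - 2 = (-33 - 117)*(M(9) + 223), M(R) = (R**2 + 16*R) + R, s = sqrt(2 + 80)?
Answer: -sqrt(82)/68548 ≈ -0.00013210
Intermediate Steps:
s = sqrt(82) ≈ 9.0554
M(R) = R**2 + 17*R
G = -68548 (G = 2 + (-33 - 117)*(9*(17 + 9) + 223) = 2 - 150*(9*26 + 223) = 2 - 150*(234 + 223) = 2 - 150*457 = 2 - 68550 = -68548)
s/G = sqrt(82)/(-68548) = sqrt(82)*(-1/68548) = -sqrt(82)/68548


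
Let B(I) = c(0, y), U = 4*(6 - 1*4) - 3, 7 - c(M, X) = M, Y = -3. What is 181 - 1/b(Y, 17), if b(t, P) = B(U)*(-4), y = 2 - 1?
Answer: 5069/28 ≈ 181.04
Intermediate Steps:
y = 1
c(M, X) = 7 - M
U = 5 (U = 4*(6 - 4) - 3 = 4*2 - 3 = 8 - 3 = 5)
B(I) = 7 (B(I) = 7 - 1*0 = 7 + 0 = 7)
b(t, P) = -28 (b(t, P) = 7*(-4) = -28)
181 - 1/b(Y, 17) = 181 - 1/(-28) = 181 - 1*(-1/28) = 181 + 1/28 = 5069/28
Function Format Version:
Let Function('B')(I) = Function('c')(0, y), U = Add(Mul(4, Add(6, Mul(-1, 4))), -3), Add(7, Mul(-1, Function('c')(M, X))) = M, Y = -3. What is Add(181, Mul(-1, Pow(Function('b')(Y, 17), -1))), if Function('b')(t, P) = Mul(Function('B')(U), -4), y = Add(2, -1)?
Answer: Rational(5069, 28) ≈ 181.04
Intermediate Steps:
y = 1
Function('c')(M, X) = Add(7, Mul(-1, M))
U = 5 (U = Add(Mul(4, Add(6, -4)), -3) = Add(Mul(4, 2), -3) = Add(8, -3) = 5)
Function('B')(I) = 7 (Function('B')(I) = Add(7, Mul(-1, 0)) = Add(7, 0) = 7)
Function('b')(t, P) = -28 (Function('b')(t, P) = Mul(7, -4) = -28)
Add(181, Mul(-1, Pow(Function('b')(Y, 17), -1))) = Add(181, Mul(-1, Pow(-28, -1))) = Add(181, Mul(-1, Rational(-1, 28))) = Add(181, Rational(1, 28)) = Rational(5069, 28)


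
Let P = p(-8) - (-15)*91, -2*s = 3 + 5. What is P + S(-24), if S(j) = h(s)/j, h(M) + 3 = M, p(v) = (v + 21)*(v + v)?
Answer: 27775/24 ≈ 1157.3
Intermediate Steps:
s = -4 (s = -(3 + 5)/2 = -½*8 = -4)
p(v) = 2*v*(21 + v) (p(v) = (21 + v)*(2*v) = 2*v*(21 + v))
h(M) = -3 + M
S(j) = -7/j (S(j) = (-3 - 4)/j = -7/j)
P = 1157 (P = 2*(-8)*(21 - 8) - (-15)*91 = 2*(-8)*13 - 1*(-1365) = -208 + 1365 = 1157)
P + S(-24) = 1157 - 7/(-24) = 1157 - 7*(-1/24) = 1157 + 7/24 = 27775/24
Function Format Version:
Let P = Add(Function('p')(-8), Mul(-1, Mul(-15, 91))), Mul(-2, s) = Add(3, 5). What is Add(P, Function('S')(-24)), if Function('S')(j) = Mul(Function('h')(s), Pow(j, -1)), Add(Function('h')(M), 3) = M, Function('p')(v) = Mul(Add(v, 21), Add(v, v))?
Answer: Rational(27775, 24) ≈ 1157.3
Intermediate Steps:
s = -4 (s = Mul(Rational(-1, 2), Add(3, 5)) = Mul(Rational(-1, 2), 8) = -4)
Function('p')(v) = Mul(2, v, Add(21, v)) (Function('p')(v) = Mul(Add(21, v), Mul(2, v)) = Mul(2, v, Add(21, v)))
Function('h')(M) = Add(-3, M)
Function('S')(j) = Mul(-7, Pow(j, -1)) (Function('S')(j) = Mul(Add(-3, -4), Pow(j, -1)) = Mul(-7, Pow(j, -1)))
P = 1157 (P = Add(Mul(2, -8, Add(21, -8)), Mul(-1, Mul(-15, 91))) = Add(Mul(2, -8, 13), Mul(-1, -1365)) = Add(-208, 1365) = 1157)
Add(P, Function('S')(-24)) = Add(1157, Mul(-7, Pow(-24, -1))) = Add(1157, Mul(-7, Rational(-1, 24))) = Add(1157, Rational(7, 24)) = Rational(27775, 24)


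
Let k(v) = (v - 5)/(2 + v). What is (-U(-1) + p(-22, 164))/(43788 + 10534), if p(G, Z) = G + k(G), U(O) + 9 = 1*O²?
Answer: -253/1086440 ≈ -0.00023287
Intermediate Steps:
k(v) = (-5 + v)/(2 + v)
U(O) = -9 + O² (U(O) = -9 + 1*O² = -9 + O²)
p(G, Z) = G + (-5 + G)/(2 + G)
(-U(-1) + p(-22, 164))/(43788 + 10534) = (-(-9 + (-1)²) + (-5 - 22 - 22*(2 - 22))/(2 - 22))/(43788 + 10534) = (-(-9 + 1) + (-5 - 22 - 22*(-20))/(-20))/54322 = (-1*(-8) - (-5 - 22 + 440)/20)*(1/54322) = (8 - 1/20*413)*(1/54322) = (8 - 413/20)*(1/54322) = -253/20*1/54322 = -253/1086440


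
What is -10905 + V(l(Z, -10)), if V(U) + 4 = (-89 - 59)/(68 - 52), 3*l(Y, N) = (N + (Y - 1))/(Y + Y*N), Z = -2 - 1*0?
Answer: -43673/4 ≈ -10918.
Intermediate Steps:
Z = -2 (Z = -2 + 0 = -2)
l(Y, N) = (-1 + N + Y)/(3*(Y + N*Y)) (l(Y, N) = ((N + (Y - 1))/(Y + Y*N))/3 = ((N + (-1 + Y))/(Y + N*Y))/3 = ((-1 + N + Y)/(Y + N*Y))/3 = (-1 + N + Y)/(3*(Y + N*Y)))
V(U) = -53/4 (V(U) = -4 + (-89 - 59)/(68 - 52) = -4 - 148/16 = -4 - 148*1/16 = -4 - 37/4 = -53/4)
-10905 + V(l(Z, -10)) = -10905 - 53/4 = -43673/4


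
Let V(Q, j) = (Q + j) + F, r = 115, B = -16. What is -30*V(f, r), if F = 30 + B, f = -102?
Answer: -810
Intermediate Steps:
F = 14 (F = 30 - 16 = 14)
V(Q, j) = 14 + Q + j (V(Q, j) = (Q + j) + 14 = 14 + Q + j)
-30*V(f, r) = -30*(14 - 102 + 115) = -30*27 = -810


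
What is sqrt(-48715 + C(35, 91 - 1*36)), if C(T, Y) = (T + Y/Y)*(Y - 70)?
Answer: I*sqrt(49255) ≈ 221.93*I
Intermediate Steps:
C(T, Y) = (1 + T)*(-70 + Y) (C(T, Y) = (T + 1)*(-70 + Y) = (1 + T)*(-70 + Y))
sqrt(-48715 + C(35, 91 - 1*36)) = sqrt(-48715 + (-70 + (91 - 1*36) - 70*35 + 35*(91 - 1*36))) = sqrt(-48715 + (-70 + (91 - 36) - 2450 + 35*(91 - 36))) = sqrt(-48715 + (-70 + 55 - 2450 + 35*55)) = sqrt(-48715 + (-70 + 55 - 2450 + 1925)) = sqrt(-48715 - 540) = sqrt(-49255) = I*sqrt(49255)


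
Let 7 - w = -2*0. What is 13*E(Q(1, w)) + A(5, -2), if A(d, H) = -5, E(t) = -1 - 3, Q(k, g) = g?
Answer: -57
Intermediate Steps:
w = 7 (w = 7 - (-2)*0 = 7 - 1*0 = 7 + 0 = 7)
E(t) = -4
13*E(Q(1, w)) + A(5, -2) = 13*(-4) - 5 = -52 - 5 = -57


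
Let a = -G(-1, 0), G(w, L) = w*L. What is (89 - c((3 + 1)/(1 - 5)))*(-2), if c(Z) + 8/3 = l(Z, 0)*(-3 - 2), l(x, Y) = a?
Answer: -550/3 ≈ -183.33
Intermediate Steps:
G(w, L) = L*w
a = 0 (a = -0*(-1) = -1*0 = 0)
l(x, Y) = 0
c(Z) = -8/3 (c(Z) = -8/3 + 0*(-3 - 2) = -8/3 + 0*(-5) = -8/3 + 0 = -8/3)
(89 - c((3 + 1)/(1 - 5)))*(-2) = (89 - 1*(-8/3))*(-2) = (89 + 8/3)*(-2) = (275/3)*(-2) = -550/3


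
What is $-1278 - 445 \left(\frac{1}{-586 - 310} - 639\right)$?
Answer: $\frac{253637437}{896} \approx 2.8308 \cdot 10^{5}$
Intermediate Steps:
$-1278 - 445 \left(\frac{1}{-586 - 310} - 639\right) = -1278 - 445 \left(\frac{1}{-896} - 639\right) = -1278 - 445 \left(- \frac{1}{896} - 639\right) = -1278 - - \frac{254782525}{896} = -1278 + \frac{254782525}{896} = \frac{253637437}{896}$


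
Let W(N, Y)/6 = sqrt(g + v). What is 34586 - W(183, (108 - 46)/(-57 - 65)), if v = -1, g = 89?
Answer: 34586 - 12*sqrt(22) ≈ 34530.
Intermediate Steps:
W(N, Y) = 12*sqrt(22) (W(N, Y) = 6*sqrt(89 - 1) = 6*sqrt(88) = 6*(2*sqrt(22)) = 12*sqrt(22))
34586 - W(183, (108 - 46)/(-57 - 65)) = 34586 - 12*sqrt(22)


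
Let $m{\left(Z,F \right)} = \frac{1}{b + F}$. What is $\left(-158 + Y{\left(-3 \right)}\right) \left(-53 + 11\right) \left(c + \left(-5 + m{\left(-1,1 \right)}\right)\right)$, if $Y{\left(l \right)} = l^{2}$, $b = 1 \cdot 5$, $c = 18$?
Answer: $82397$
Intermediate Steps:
$b = 5$
$m{\left(Z,F \right)} = \frac{1}{5 + F}$
$\left(-158 + Y{\left(-3 \right)}\right) \left(-53 + 11\right) \left(c + \left(-5 + m{\left(-1,1 \right)}\right)\right) = \left(-158 + \left(-3\right)^{2}\right) \left(-53 + 11\right) \left(18 - \left(5 - \frac{1}{5 + 1}\right)\right) = \left(-158 + 9\right) \left(- 42 \left(18 - \left(5 - \frac{1}{6}\right)\right)\right) = - 149 \left(- 42 \left(18 + \left(-5 + \frac{1}{6}\right)\right)\right) = - 149 \left(- 42 \left(18 - \frac{29}{6}\right)\right) = - 149 \left(\left(-42\right) \frac{79}{6}\right) = \left(-149\right) \left(-553\right) = 82397$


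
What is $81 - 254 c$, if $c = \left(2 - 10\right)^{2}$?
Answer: $-16175$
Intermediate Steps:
$c = 64$ ($c = \left(-8\right)^{2} = 64$)
$81 - 254 c = 81 - 16256 = -16175$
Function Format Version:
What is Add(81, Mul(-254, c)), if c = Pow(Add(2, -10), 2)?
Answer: -16175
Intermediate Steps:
c = 64 (c = Pow(-8, 2) = 64)
Add(81, Mul(-254, c)) = Add(81, Mul(-254, 64)) = Add(81, -16256) = -16175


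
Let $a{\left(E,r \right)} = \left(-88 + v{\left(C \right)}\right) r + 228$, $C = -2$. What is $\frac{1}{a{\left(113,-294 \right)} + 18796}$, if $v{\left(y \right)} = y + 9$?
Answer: $\frac{1}{42838} \approx 2.3344 \cdot 10^{-5}$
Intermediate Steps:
$v{\left(y \right)} = 9 + y$
$a{\left(E,r \right)} = 228 - 81 r$ ($a{\left(E,r \right)} = \left(-88 + \left(9 - 2\right)\right) r + 228 = \left(-88 + 7\right) r + 228 = - 81 r + 228 = 228 - 81 r$)
$\frac{1}{a{\left(113,-294 \right)} + 18796} = \frac{1}{\left(228 - -23814\right) + 18796} = \frac{1}{\left(228 + 23814\right) + 18796} = \frac{1}{24042 + 18796} = \frac{1}{42838}$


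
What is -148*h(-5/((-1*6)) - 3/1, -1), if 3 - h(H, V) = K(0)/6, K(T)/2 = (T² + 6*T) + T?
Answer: -444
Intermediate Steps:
K(T) = 2*T² + 14*T (K(T) = 2*((T² + 6*T) + T) = 2*(T² + 7*T) = 2*T² + 14*T)
h(H, V) = 3 (h(H, V) = 3 - 2*0*(7 + 0)/6 = 3 - 2*0*7/6 = 3 - 0/6 = 3 - 1*0 = 3 + 0 = 3)
-148*h(-5/((-1*6)) - 3/1, -1) = -148*3 = -444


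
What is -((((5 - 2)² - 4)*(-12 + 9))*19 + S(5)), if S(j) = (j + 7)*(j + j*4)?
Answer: -15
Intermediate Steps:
S(j) = 5*j*(7 + j) (S(j) = (7 + j)*(j + 4*j) = (7 + j)*(5*j) = 5*j*(7 + j))
-((((5 - 2)² - 4)*(-12 + 9))*19 + S(5)) = -((((5 - 2)² - 4)*(-12 + 9))*19 + 5*5*(7 + 5)) = -(((3² - 4)*(-3))*19 + 5*5*12) = -(((9 - 4)*(-3))*19 + 300) = -((5*(-3))*19 + 300) = -(-15*19 + 300) = -(-285 + 300) = -1*15 = -15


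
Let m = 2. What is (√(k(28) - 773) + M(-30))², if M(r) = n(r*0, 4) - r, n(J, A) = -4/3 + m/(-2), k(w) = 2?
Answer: -50/9 + 166*I*√771/3 ≈ -5.5556 + 1536.4*I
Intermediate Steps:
n(J, A) = -7/3 (n(J, A) = -4/3 + 2/(-2) = -4*⅓ + 2*(-½) = -4/3 - 1 = -7/3)
M(r) = -7/3 - r
(√(k(28) - 773) + M(-30))² = (√(2 - 773) + (-7/3 - 1*(-30)))² = (√(-771) + (-7/3 + 30))² = (I*√771 + 83/3)² = (83/3 + I*√771)²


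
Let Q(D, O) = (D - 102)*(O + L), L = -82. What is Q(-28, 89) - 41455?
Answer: -42365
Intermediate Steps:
Q(D, O) = (-102 + D)*(-82 + O) (Q(D, O) = (D - 102)*(O - 82) = (-102 + D)*(-82 + O))
Q(-28, 89) - 41455 = (8364 - 102*89 - 82*(-28) - 28*89) - 41455 = (8364 - 9078 + 2296 - 2492) - 41455 = -910 - 41455 = -42365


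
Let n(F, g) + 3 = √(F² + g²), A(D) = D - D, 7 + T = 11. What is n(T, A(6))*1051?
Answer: 1051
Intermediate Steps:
T = 4 (T = -7 + 11 = 4)
A(D) = 0
n(F, g) = -3 + √(F² + g²)
n(T, A(6))*1051 = (-3 + √(4² + 0²))*1051 = (-3 + √(16 + 0))*1051 = (-3 + √16)*1051 = (-3 + 4)*1051 = 1*1051 = 1051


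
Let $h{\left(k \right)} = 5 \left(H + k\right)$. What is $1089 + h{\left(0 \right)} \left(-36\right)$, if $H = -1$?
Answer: $1269$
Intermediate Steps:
$h{\left(k \right)} = -5 + 5 k$ ($h{\left(k \right)} = 5 \left(-1 + k\right) = -5 + 5 k$)
$1089 + h{\left(0 \right)} \left(-36\right) = 1089 + \left(-5 + 5 \cdot 0\right) \left(-36\right) = 1089 + \left(-5 + 0\right) \left(-36\right) = 1089 - -180 = 1089 + 180 = 1269$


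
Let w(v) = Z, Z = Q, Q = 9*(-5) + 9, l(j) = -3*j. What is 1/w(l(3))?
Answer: -1/36 ≈ -0.027778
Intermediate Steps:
Q = -36 (Q = -45 + 9 = -36)
Z = -36
w(v) = -36
1/w(l(3)) = 1/(-36) = -1/36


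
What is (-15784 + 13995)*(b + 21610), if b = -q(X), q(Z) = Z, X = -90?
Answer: -38821300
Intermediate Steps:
b = 90 (b = -1*(-90) = 90)
(-15784 + 13995)*(b + 21610) = (-15784 + 13995)*(90 + 21610) = -1789*21700 = -38821300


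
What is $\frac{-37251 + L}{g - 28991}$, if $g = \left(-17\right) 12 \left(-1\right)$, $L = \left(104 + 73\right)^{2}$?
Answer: $\frac{5922}{28787} \approx 0.20572$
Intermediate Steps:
$L = 31329$ ($L = 177^{2} = 31329$)
$g = 204$ ($g = \left(-204\right) \left(-1\right) = 204$)
$\frac{-37251 + L}{g - 28991} = \frac{-37251 + 31329}{204 - 28991} = - \frac{5922}{204 - 28991} = - \frac{5922}{-28787} = \left(-5922\right) \left(- \frac{1}{28787}\right) = \frac{5922}{28787}$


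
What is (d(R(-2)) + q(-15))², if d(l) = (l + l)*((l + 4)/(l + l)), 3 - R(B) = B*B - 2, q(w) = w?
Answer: 100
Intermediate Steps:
R(B) = 5 - B² (R(B) = 3 - (B*B - 2) = 3 - (B² - 2) = 3 - (-2 + B²) = 3 + (2 - B²) = 5 - B²)
d(l) = 4 + l (d(l) = (2*l)*((4 + l)/((2*l))) = (2*l)*((4 + l)*(1/(2*l))) = (2*l)*((4 + l)/(2*l)) = 4 + l)
(d(R(-2)) + q(-15))² = ((4 + (5 - 1*(-2)²)) - 15)² = ((4 + (5 - 1*4)) - 15)² = ((4 + (5 - 4)) - 15)² = ((4 + 1) - 15)² = (5 - 15)² = (-10)² = 100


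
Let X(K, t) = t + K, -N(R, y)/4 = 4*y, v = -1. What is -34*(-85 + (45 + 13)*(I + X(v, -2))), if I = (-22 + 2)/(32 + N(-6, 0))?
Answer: 20077/2 ≈ 10039.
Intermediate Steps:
N(R, y) = -16*y
I = -5/8 (I = (-22 + 2)/(32 - 16*0) = -20/(32 + 0) = -20/32 = -20*1/32 = -5/8 ≈ -0.62500)
X(K, t) = K + t
-34*(-85 + (45 + 13)*(I + X(v, -2))) = -34*(-85 + (45 + 13)*(-5/8 + (-1 - 2))) = -34*(-85 + 58*(-5/8 - 3)) = -34*(-85 + 58*(-29/8)) = -34*(-85 - 841/4) = -34*(-1181/4) = 20077/2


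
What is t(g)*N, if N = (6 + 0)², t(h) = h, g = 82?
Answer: 2952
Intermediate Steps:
N = 36 (N = 6² = 36)
t(g)*N = 82*36 = 2952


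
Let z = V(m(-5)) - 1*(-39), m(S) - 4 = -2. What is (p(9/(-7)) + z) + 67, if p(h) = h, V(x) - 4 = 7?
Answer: 810/7 ≈ 115.71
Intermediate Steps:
m(S) = 2 (m(S) = 4 - 2 = 2)
V(x) = 11 (V(x) = 4 + 7 = 11)
z = 50 (z = 11 - 1*(-39) = 11 + 39 = 50)
(p(9/(-7)) + z) + 67 = (9/(-7) + 50) + 67 = (9*(-1/7) + 50) + 67 = (-9/7 + 50) + 67 = 341/7 + 67 = 810/7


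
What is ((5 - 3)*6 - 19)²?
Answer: 49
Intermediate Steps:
((5 - 3)*6 - 19)² = (2*6 - 19)² = (12 - 19)² = (-7)² = 49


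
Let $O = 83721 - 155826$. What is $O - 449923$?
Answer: $-522028$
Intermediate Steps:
$O = -72105$ ($O = 83721 - 155826 = -72105$)
$O - 449923 = -72105 - 449923 = -522028$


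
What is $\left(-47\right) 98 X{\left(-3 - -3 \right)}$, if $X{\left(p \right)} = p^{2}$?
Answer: $0$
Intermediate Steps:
$\left(-47\right) 98 X{\left(-3 - -3 \right)} = \left(-47\right) 98 \left(-3 - -3\right)^{2} = - 4606 \left(-3 + 3\right)^{2} = - 4606 \cdot 0^{2} = \left(-4606\right) 0 = 0$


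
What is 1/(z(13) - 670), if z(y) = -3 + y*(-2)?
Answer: -1/699 ≈ -0.0014306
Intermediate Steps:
z(y) = -3 - 2*y
1/(z(13) - 670) = 1/((-3 - 2*13) - 670) = 1/((-3 - 26) - 670) = 1/(-29 - 670) = 1/(-699) = -1/699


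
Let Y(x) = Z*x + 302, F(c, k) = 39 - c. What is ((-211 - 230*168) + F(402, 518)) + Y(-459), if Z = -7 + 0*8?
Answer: -35699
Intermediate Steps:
Z = -7 (Z = -7 + 0 = -7)
Y(x) = 302 - 7*x (Y(x) = -7*x + 302 = 302 - 7*x)
((-211 - 230*168) + F(402, 518)) + Y(-459) = ((-211 - 230*168) + (39 - 1*402)) + (302 - 7*(-459)) = ((-211 - 38640) + (39 - 402)) + (302 + 3213) = (-38851 - 363) + 3515 = -39214 + 3515 = -35699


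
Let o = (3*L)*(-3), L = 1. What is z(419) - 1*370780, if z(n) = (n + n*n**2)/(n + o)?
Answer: -956821/5 ≈ -1.9136e+5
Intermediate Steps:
o = -9 (o = (3*1)*(-3) = 3*(-3) = -9)
z(n) = (n + n**3)/(-9 + n) (z(n) = (n + n*n**2)/(n - 9) = (n + n**3)/(-9 + n))
z(419) - 1*370780 = (419 + 419**3)/(-9 + 419) - 1*370780 = (419 + 73560059)/410 - 370780 = (1/410)*73560478 - 370780 = 897079/5 - 370780 = -956821/5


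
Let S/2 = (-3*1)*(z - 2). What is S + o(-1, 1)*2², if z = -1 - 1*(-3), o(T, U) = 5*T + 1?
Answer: -16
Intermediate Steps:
o(T, U) = 1 + 5*T
z = 2 (z = -1 + 3 = 2)
S = 0 (S = 2*((-3*1)*(2 - 2)) = 2*(-3*0) = 2*0 = 0)
S + o(-1, 1)*2² = 0 + (1 + 5*(-1))*2² = 0 + (1 - 5)*4 = 0 - 4*4 = 0 - 16 = -16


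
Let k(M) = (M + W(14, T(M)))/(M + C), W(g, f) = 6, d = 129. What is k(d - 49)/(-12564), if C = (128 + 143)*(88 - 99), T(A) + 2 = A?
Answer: 43/18224082 ≈ 2.3595e-6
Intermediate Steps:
T(A) = -2 + A
C = -2981 (C = 271*(-11) = -2981)
k(M) = (6 + M)/(-2981 + M) (k(M) = (M + 6)/(M - 2981) = (6 + M)/(-2981 + M))
k(d - 49)/(-12564) = ((6 + (129 - 49))/(-2981 + (129 - 49)))/(-12564) = ((6 + 80)/(-2981 + 80))*(-1/12564) = (86/(-2901))*(-1/12564) = -1/2901*86*(-1/12564) = -86/2901*(-1/12564) = 43/18224082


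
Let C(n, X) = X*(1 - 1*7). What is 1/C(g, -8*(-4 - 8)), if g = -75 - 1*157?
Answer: -1/576 ≈ -0.0017361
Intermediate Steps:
g = -232 (g = -75 - 157 = -232)
C(n, X) = -6*X (C(n, X) = X*(1 - 7) = X*(-6) = -6*X)
1/C(g, -8*(-4 - 8)) = 1/(-(-48)*(-4 - 8)) = 1/(-(-48)*(-12)) = 1/(-6*96) = 1/(-576) = -1/576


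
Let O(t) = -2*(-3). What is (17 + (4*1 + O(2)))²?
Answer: 729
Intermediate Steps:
O(t) = 6
(17 + (4*1 + O(2)))² = (17 + (4*1 + 6))² = (17 + (4 + 6))² = (17 + 10)² = 27² = 729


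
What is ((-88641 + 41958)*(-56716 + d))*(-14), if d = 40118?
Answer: -10847822076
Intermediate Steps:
((-88641 + 41958)*(-56716 + d))*(-14) = ((-88641 + 41958)*(-56716 + 40118))*(-14) = -46683*(-16598)*(-14) = 774844434*(-14) = -10847822076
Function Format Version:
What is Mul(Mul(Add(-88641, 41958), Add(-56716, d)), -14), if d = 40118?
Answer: -10847822076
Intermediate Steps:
Mul(Mul(Add(-88641, 41958), Add(-56716, d)), -14) = Mul(Mul(Add(-88641, 41958), Add(-56716, 40118)), -14) = Mul(Mul(-46683, -16598), -14) = Mul(774844434, -14) = -10847822076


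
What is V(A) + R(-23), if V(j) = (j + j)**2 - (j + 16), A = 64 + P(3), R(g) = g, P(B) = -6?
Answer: 13359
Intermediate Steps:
A = 58 (A = 64 - 6 = 58)
V(j) = -16 - j + 4*j**2 (V(j) = (2*j)**2 - (16 + j) = 4*j**2 + (-16 - j) = -16 - j + 4*j**2)
V(A) + R(-23) = (-16 - 1*58 + 4*58**2) - 23 = (-16 - 58 + 4*3364) - 23 = (-16 - 58 + 13456) - 23 = 13382 - 23 = 13359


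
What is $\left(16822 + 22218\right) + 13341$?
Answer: $52381$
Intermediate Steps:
$\left(16822 + 22218\right) + 13341 = 39040 + 13341 = 52381$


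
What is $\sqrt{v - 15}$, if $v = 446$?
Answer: $\sqrt{431} \approx 20.761$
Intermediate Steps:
$\sqrt{v - 15} = \sqrt{446 - 15} = \sqrt{431}$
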